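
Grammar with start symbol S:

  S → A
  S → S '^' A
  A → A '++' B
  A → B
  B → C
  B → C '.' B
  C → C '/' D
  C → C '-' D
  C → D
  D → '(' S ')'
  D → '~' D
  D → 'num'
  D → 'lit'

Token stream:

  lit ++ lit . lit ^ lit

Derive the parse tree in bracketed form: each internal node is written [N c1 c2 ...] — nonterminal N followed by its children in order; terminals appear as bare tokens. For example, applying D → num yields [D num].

[S [S [A [A [B [C [D lit]]]] ++ [B [C [D lit]] . [B [C [D lit]]]]]] ^ [A [B [C [D lit]]]]]

S
S ^ A
A ^ A
A ++ B ^ A
B ++ B ^ A
C ++ B ^ A
D ++ B ^ A
lit ++ B ^ A
lit ++ C . B ^ A
lit ++ D . B ^ A
lit ++ lit . B ^ A
lit ++ lit . C ^ A
lit ++ lit . D ^ A
lit ++ lit . lit ^ A
lit ++ lit . lit ^ B
lit ++ lit . lit ^ C
lit ++ lit . lit ^ D
lit ++ lit . lit ^ lit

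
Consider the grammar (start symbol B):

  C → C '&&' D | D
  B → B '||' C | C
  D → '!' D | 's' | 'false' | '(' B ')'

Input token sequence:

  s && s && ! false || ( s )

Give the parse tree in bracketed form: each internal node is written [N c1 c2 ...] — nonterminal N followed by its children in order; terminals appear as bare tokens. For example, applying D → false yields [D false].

[B [B [C [C [C [D s]] && [D s]] && [D ! [D false]]]] || [C [D ( [B [C [D s]]] )]]]

B
B || C
C || C
C && D || C
C && D && D || C
D && D && D || C
s && D && D || C
s && s && D || C
s && s && ! D || C
s && s && ! false || C
s && s && ! false || D
s && s && ! false || ( B )
s && s && ! false || ( C )
s && s && ! false || ( D )
s && s && ! false || ( s )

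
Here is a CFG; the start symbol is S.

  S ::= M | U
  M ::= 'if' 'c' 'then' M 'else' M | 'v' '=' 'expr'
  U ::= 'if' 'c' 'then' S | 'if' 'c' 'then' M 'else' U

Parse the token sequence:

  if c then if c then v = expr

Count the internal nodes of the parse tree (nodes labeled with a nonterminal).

[S [U if c then [S [U if c then [S [M v = expr]]]]]]

6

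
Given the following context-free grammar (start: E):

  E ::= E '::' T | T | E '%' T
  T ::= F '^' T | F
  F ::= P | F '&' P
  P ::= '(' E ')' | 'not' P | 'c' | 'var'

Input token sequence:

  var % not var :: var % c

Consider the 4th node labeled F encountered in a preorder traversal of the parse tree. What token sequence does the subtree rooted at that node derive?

c

[E [E [E [E [T [F [P var]]]] % [T [F [P not [P var]]]]] :: [T [F [P var]]]] % [T [F [P c]]]]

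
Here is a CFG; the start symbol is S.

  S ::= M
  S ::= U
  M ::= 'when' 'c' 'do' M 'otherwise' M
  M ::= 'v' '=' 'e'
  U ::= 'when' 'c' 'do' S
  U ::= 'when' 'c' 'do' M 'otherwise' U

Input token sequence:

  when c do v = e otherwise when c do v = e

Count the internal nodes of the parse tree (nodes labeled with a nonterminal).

[S [U when c do [M v = e] otherwise [U when c do [S [M v = e]]]]]

6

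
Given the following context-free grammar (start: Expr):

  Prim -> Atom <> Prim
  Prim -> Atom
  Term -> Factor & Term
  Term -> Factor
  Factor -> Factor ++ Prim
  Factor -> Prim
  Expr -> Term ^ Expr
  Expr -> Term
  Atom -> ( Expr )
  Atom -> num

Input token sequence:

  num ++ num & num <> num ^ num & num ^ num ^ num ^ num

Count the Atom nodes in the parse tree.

[Expr [Term [Factor [Factor [Prim [Atom num]]] ++ [Prim [Atom num]]] & [Term [Factor [Prim [Atom num] <> [Prim [Atom num]]]]]] ^ [Expr [Term [Factor [Prim [Atom num]]] & [Term [Factor [Prim [Atom num]]]]] ^ [Expr [Term [Factor [Prim [Atom num]]]] ^ [Expr [Term [Factor [Prim [Atom num]]]] ^ [Expr [Term [Factor [Prim [Atom num]]]]]]]]]

9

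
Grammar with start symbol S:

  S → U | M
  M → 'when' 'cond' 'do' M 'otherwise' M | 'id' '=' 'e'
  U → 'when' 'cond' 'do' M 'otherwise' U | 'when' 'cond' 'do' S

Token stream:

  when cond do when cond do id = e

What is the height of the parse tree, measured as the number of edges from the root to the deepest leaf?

6

[S [U when cond do [S [U when cond do [S [M id = e]]]]]]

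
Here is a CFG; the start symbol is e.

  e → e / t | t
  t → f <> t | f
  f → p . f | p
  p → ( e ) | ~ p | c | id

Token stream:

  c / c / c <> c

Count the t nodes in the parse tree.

[e [e [e [t [f [p c]]]] / [t [f [p c]]]] / [t [f [p c]] <> [t [f [p c]]]]]

4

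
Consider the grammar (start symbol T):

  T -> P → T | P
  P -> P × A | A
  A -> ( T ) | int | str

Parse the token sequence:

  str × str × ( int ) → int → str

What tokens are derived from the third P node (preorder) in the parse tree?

str

[T [P [P [P [A str]] × [A str]] × [A ( [T [P [A int]]] )]] → [T [P [A int]] → [T [P [A str]]]]]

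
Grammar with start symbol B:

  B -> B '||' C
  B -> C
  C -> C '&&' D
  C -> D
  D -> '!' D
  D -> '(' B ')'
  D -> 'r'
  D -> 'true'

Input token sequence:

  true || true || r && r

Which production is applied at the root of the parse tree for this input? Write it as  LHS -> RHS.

[B [B [B [C [D true]]] || [C [D true]]] || [C [C [D r]] && [D r]]]

B -> B '||' C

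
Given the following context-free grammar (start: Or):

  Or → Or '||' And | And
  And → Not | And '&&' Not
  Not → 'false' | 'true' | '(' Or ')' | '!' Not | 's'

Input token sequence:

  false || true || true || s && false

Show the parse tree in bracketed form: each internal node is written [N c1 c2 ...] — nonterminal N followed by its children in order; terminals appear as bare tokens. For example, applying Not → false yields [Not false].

[Or [Or [Or [Or [And [Not false]]] || [And [Not true]]] || [And [Not true]]] || [And [And [Not s]] && [Not false]]]

Or
Or || And
Or || And || And
Or || And || And || And
And || And || And || And
Not || And || And || And
false || And || And || And
false || Not || And || And
false || true || And || And
false || true || Not || And
false || true || true || And
false || true || true || And && Not
false || true || true || Not && Not
false || true || true || s && Not
false || true || true || s && false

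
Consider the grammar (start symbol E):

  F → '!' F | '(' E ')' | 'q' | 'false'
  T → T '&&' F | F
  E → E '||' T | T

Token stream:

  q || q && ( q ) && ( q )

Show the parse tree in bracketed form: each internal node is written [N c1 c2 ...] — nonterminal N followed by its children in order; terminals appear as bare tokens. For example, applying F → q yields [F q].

E
E || T
T || T
F || T
q || T
q || T && F
q || T && F && F
q || F && F && F
q || q && F && F
q || q && ( E ) && F
q || q && ( T ) && F
q || q && ( F ) && F
q || q && ( q ) && F
q || q && ( q ) && ( E )
q || q && ( q ) && ( T )
q || q && ( q ) && ( F )
q || q && ( q ) && ( q )

[E [E [T [F q]]] || [T [T [T [F q]] && [F ( [E [T [F q]]] )]] && [F ( [E [T [F q]]] )]]]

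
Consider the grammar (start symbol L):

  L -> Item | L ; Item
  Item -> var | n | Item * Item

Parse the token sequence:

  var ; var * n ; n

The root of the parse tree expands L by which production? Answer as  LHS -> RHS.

[L [L [L [Item var]] ; [Item [Item var] * [Item n]]] ; [Item n]]

L -> L ; Item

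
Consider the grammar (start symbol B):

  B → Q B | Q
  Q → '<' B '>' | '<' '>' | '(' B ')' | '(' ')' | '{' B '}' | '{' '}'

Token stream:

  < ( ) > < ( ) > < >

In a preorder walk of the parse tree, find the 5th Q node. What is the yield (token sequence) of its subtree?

[B [Q < [B [Q ( )]] >] [B [Q < [B [Q ( )]] >] [B [Q < >]]]]

< >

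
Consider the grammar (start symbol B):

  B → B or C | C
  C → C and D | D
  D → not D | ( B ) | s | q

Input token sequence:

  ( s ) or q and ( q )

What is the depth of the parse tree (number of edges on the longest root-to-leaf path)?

[B [B [C [D ( [B [C [D s]]] )]]] or [C [C [D q]] and [D ( [B [C [D q]]] )]]]

7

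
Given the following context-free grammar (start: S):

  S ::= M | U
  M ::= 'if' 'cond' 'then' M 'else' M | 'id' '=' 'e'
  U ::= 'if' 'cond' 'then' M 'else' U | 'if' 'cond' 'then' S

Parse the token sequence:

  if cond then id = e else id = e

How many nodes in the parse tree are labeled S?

[S [M if cond then [M id = e] else [M id = e]]]

1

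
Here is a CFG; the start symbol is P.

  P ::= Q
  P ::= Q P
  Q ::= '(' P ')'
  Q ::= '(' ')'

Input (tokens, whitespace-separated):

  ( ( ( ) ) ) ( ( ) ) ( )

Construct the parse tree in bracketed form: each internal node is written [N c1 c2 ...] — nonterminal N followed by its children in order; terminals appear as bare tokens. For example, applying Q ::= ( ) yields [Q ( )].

P
Q P
( P ) P
( Q ) P
( ( P ) ) P
( ( Q ) ) P
( ( ( ) ) ) P
( ( ( ) ) ) Q P
( ( ( ) ) ) ( P ) P
( ( ( ) ) ) ( Q ) P
( ( ( ) ) ) ( ( ) ) P
( ( ( ) ) ) ( ( ) ) Q
( ( ( ) ) ) ( ( ) ) ( )

[P [Q ( [P [Q ( [P [Q ( )]] )]] )] [P [Q ( [P [Q ( )]] )] [P [Q ( )]]]]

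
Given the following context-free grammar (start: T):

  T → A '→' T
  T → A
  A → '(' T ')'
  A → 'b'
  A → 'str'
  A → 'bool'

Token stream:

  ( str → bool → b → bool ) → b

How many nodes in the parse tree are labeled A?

[T [A ( [T [A str] → [T [A bool] → [T [A b] → [T [A bool]]]]] )] → [T [A b]]]

6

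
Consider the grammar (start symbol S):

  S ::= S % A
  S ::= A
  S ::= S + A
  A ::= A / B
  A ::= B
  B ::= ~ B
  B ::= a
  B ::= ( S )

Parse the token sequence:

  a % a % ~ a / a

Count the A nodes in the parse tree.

[S [S [S [A [B a]]] % [A [B a]]] % [A [A [B ~ [B a]]] / [B a]]]

4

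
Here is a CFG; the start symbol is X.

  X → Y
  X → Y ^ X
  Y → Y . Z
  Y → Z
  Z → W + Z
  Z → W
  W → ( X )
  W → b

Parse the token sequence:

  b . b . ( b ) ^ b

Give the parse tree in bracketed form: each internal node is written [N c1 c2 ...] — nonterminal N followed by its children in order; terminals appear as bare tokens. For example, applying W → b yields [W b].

[X [Y [Y [Y [Z [W b]]] . [Z [W b]]] . [Z [W ( [X [Y [Z [W b]]]] )]]] ^ [X [Y [Z [W b]]]]]

X
Y ^ X
Y . Z ^ X
Y . Z . Z ^ X
Z . Z . Z ^ X
W . Z . Z ^ X
b . Z . Z ^ X
b . W . Z ^ X
b . b . Z ^ X
b . b . W ^ X
b . b . ( X ) ^ X
b . b . ( Y ) ^ X
b . b . ( Z ) ^ X
b . b . ( W ) ^ X
b . b . ( b ) ^ X
b . b . ( b ) ^ Y
b . b . ( b ) ^ Z
b . b . ( b ) ^ W
b . b . ( b ) ^ b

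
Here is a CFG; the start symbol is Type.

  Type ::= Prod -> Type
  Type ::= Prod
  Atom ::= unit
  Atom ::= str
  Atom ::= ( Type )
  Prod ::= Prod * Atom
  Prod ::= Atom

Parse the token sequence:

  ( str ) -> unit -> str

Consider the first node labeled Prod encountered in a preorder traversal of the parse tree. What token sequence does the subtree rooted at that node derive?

( str )

[Type [Prod [Atom ( [Type [Prod [Atom str]]] )]] -> [Type [Prod [Atom unit]] -> [Type [Prod [Atom str]]]]]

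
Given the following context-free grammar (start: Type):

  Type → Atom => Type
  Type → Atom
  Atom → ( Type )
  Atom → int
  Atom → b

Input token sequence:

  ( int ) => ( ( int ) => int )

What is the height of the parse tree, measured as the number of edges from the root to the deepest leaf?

7

[Type [Atom ( [Type [Atom int]] )] => [Type [Atom ( [Type [Atom ( [Type [Atom int]] )] => [Type [Atom int]]] )]]]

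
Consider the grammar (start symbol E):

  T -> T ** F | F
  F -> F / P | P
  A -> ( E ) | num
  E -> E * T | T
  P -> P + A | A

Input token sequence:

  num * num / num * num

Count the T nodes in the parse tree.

[E [E [E [T [F [P [A num]]]]] * [T [F [F [P [A num]]] / [P [A num]]]]] * [T [F [P [A num]]]]]

3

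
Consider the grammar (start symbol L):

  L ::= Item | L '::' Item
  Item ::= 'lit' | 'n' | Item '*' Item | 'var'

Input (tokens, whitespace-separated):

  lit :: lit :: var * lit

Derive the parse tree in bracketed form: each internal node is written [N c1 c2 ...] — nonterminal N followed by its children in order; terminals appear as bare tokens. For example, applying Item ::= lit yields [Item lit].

L
L :: Item
L :: Item :: Item
Item :: Item :: Item
lit :: Item :: Item
lit :: lit :: Item
lit :: lit :: Item * Item
lit :: lit :: var * Item
lit :: lit :: var * lit

[L [L [L [Item lit]] :: [Item lit]] :: [Item [Item var] * [Item lit]]]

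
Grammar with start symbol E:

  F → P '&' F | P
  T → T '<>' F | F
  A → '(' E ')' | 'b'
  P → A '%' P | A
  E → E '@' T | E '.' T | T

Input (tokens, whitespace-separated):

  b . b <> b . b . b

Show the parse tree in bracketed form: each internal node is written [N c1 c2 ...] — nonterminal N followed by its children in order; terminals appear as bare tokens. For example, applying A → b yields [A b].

[E [E [E [E [T [F [P [A b]]]]] . [T [T [F [P [A b]]]] <> [F [P [A b]]]]] . [T [F [P [A b]]]]] . [T [F [P [A b]]]]]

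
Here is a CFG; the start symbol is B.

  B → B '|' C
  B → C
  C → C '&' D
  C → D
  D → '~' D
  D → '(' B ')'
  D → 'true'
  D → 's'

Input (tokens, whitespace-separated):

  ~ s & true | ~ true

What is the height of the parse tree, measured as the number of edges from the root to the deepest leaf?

[B [B [C [C [D ~ [D s]]] & [D true]]] | [C [D ~ [D true]]]]

6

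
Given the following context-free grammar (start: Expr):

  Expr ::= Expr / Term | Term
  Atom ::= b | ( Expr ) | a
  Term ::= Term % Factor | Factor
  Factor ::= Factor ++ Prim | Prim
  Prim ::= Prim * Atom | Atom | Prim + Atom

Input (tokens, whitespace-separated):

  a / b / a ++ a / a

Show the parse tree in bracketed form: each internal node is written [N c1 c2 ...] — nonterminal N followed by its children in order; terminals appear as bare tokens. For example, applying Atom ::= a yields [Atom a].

[Expr [Expr [Expr [Expr [Term [Factor [Prim [Atom a]]]]] / [Term [Factor [Prim [Atom b]]]]] / [Term [Factor [Factor [Prim [Atom a]]] ++ [Prim [Atom a]]]]] / [Term [Factor [Prim [Atom a]]]]]

Expr
Expr / Term
Expr / Term / Term
Expr / Term / Term / Term
Term / Term / Term / Term
Factor / Term / Term / Term
Prim / Term / Term / Term
Atom / Term / Term / Term
a / Term / Term / Term
a / Factor / Term / Term
a / Prim / Term / Term
a / Atom / Term / Term
a / b / Term / Term
a / b / Factor / Term
a / b / Factor ++ Prim / Term
a / b / Prim ++ Prim / Term
a / b / Atom ++ Prim / Term
a / b / a ++ Prim / Term
a / b / a ++ Atom / Term
a / b / a ++ a / Term
a / b / a ++ a / Factor
a / b / a ++ a / Prim
a / b / a ++ a / Atom
a / b / a ++ a / a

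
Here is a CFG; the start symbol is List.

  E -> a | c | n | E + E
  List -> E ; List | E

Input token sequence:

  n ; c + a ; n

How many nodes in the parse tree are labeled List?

[List [E n] ; [List [E [E c] + [E a]] ; [List [E n]]]]

3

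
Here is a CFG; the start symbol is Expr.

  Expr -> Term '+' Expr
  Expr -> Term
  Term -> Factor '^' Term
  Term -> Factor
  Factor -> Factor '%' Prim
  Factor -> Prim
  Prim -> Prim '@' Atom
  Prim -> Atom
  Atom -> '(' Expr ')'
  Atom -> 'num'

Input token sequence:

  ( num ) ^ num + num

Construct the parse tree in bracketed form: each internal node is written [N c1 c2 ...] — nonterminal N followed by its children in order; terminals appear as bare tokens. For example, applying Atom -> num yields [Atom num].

[Expr [Term [Factor [Prim [Atom ( [Expr [Term [Factor [Prim [Atom num]]]]] )]]] ^ [Term [Factor [Prim [Atom num]]]]] + [Expr [Term [Factor [Prim [Atom num]]]]]]

Expr
Term + Expr
Factor ^ Term + Expr
Prim ^ Term + Expr
Atom ^ Term + Expr
( Expr ) ^ Term + Expr
( Term ) ^ Term + Expr
( Factor ) ^ Term + Expr
( Prim ) ^ Term + Expr
( Atom ) ^ Term + Expr
( num ) ^ Term + Expr
( num ) ^ Factor + Expr
( num ) ^ Prim + Expr
( num ) ^ Atom + Expr
( num ) ^ num + Expr
( num ) ^ num + Term
( num ) ^ num + Factor
( num ) ^ num + Prim
( num ) ^ num + Atom
( num ) ^ num + num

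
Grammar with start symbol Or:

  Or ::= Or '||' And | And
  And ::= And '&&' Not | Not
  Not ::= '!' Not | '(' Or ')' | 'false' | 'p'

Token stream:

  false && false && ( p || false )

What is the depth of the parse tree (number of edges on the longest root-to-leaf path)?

[Or [And [And [And [Not false]] && [Not false]] && [Not ( [Or [Or [And [Not p]]] || [And [Not false]]] )]]]

7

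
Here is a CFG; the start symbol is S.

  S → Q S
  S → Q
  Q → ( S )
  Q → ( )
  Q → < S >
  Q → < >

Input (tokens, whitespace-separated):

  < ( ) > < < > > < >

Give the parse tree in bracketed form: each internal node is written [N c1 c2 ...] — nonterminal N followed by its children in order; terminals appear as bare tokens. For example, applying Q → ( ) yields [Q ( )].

S
Q S
< S > S
< Q > S
< ( ) > S
< ( ) > Q S
< ( ) > < S > S
< ( ) > < Q > S
< ( ) > < < > > S
< ( ) > < < > > Q
< ( ) > < < > > < >

[S [Q < [S [Q ( )]] >] [S [Q < [S [Q < >]] >] [S [Q < >]]]]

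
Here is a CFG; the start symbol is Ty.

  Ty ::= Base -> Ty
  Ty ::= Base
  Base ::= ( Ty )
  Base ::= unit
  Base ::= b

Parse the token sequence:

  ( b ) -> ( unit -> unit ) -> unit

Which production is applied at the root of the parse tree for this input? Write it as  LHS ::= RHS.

[Ty [Base ( [Ty [Base b]] )] -> [Ty [Base ( [Ty [Base unit] -> [Ty [Base unit]]] )] -> [Ty [Base unit]]]]

Ty ::= Base -> Ty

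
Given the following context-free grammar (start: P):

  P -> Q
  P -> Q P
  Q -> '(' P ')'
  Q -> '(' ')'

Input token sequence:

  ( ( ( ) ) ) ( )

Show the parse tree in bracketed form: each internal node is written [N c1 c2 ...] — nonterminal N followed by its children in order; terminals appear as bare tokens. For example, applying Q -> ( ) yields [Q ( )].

P
Q P
( P ) P
( Q ) P
( ( P ) ) P
( ( Q ) ) P
( ( ( ) ) ) P
( ( ( ) ) ) Q
( ( ( ) ) ) ( )

[P [Q ( [P [Q ( [P [Q ( )]] )]] )] [P [Q ( )]]]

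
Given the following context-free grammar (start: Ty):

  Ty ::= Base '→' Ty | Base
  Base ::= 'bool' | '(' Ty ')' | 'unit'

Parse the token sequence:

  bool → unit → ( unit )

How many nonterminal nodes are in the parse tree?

[Ty [Base bool] → [Ty [Base unit] → [Ty [Base ( [Ty [Base unit]] )]]]]

8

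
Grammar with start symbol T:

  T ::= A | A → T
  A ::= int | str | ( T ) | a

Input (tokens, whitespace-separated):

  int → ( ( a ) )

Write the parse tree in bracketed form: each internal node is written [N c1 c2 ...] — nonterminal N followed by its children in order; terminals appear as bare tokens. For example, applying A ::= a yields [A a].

T
A → T
int → T
int → A
int → ( T )
int → ( A )
int → ( ( T ) )
int → ( ( A ) )
int → ( ( a ) )

[T [A int] → [T [A ( [T [A ( [T [A a]] )]] )]]]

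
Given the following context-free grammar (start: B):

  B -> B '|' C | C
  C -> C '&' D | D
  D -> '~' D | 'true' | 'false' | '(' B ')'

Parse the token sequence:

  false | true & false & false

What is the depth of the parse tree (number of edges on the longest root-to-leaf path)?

5

[B [B [C [D false]]] | [C [C [C [D true]] & [D false]] & [D false]]]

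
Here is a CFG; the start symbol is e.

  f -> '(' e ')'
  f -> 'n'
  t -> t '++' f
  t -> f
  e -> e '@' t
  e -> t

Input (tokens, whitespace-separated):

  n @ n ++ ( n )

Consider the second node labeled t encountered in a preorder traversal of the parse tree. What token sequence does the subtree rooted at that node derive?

n ++ ( n )

[e [e [t [f n]]] @ [t [t [f n]] ++ [f ( [e [t [f n]]] )]]]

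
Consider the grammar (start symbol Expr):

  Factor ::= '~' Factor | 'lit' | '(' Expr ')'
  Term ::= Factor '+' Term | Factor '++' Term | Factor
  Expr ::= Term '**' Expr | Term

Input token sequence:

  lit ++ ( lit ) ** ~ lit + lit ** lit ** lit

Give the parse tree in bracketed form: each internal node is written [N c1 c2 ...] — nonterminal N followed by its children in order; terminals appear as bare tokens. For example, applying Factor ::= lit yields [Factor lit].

[Expr [Term [Factor lit] ++ [Term [Factor ( [Expr [Term [Factor lit]]] )]]] ** [Expr [Term [Factor ~ [Factor lit]] + [Term [Factor lit]]] ** [Expr [Term [Factor lit]] ** [Expr [Term [Factor lit]]]]]]

Expr
Term ** Expr
Factor ++ Term ** Expr
lit ++ Term ** Expr
lit ++ Factor ** Expr
lit ++ ( Expr ) ** Expr
lit ++ ( Term ) ** Expr
lit ++ ( Factor ) ** Expr
lit ++ ( lit ) ** Expr
lit ++ ( lit ) ** Term ** Expr
lit ++ ( lit ) ** Factor + Term ** Expr
lit ++ ( lit ) ** ~ Factor + Term ** Expr
lit ++ ( lit ) ** ~ lit + Term ** Expr
lit ++ ( lit ) ** ~ lit + Factor ** Expr
lit ++ ( lit ) ** ~ lit + lit ** Expr
lit ++ ( lit ) ** ~ lit + lit ** Term ** Expr
lit ++ ( lit ) ** ~ lit + lit ** Factor ** Expr
lit ++ ( lit ) ** ~ lit + lit ** lit ** Expr
lit ++ ( lit ) ** ~ lit + lit ** lit ** Term
lit ++ ( lit ) ** ~ lit + lit ** lit ** Factor
lit ++ ( lit ) ** ~ lit + lit ** lit ** lit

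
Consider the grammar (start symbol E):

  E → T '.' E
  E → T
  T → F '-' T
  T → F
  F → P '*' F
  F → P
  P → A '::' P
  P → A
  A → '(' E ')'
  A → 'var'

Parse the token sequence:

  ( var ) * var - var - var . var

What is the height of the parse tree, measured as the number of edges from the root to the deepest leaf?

10

[E [T [F [P [A ( [E [T [F [P [A var]]]]] )]] * [F [P [A var]]]] - [T [F [P [A var]]] - [T [F [P [A var]]]]]] . [E [T [F [P [A var]]]]]]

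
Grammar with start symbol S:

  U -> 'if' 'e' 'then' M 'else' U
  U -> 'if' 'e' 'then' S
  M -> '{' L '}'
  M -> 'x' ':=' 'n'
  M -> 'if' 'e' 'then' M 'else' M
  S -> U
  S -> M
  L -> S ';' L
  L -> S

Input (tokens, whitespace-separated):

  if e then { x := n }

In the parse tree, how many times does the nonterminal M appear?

2

[S [U if e then [S [M { [L [S [M x := n]]] }]]]]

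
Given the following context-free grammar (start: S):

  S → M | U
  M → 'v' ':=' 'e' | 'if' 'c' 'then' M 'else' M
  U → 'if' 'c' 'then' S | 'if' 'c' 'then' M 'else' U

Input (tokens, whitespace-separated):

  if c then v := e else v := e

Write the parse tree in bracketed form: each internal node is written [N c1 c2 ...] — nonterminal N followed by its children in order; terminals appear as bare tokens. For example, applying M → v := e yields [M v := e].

S
M
if c then M else M
if c then v := e else M
if c then v := e else v := e

[S [M if c then [M v := e] else [M v := e]]]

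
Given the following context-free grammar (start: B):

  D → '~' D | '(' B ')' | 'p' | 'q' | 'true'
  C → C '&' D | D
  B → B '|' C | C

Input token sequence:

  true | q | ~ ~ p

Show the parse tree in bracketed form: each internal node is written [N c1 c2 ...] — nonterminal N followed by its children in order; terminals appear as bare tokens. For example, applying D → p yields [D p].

[B [B [B [C [D true]]] | [C [D q]]] | [C [D ~ [D ~ [D p]]]]]

B
B | C
B | C | C
C | C | C
D | C | C
true | C | C
true | D | C
true | q | C
true | q | D
true | q | ~ D
true | q | ~ ~ D
true | q | ~ ~ p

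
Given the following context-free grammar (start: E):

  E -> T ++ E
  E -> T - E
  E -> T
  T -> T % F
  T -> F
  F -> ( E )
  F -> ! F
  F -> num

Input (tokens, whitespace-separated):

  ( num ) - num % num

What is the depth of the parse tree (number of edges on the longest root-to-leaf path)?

6

[E [T [F ( [E [T [F num]]] )]] - [E [T [T [F num]] % [F num]]]]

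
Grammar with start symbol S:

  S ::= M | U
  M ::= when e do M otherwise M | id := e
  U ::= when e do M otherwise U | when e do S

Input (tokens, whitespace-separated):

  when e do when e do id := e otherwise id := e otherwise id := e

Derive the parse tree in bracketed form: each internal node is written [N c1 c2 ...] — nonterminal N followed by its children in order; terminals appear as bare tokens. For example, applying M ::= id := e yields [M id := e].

S
M
when e do M otherwise M
when e do when e do M otherwise M otherwise M
when e do when e do id := e otherwise M otherwise M
when e do when e do id := e otherwise id := e otherwise M
when e do when e do id := e otherwise id := e otherwise id := e

[S [M when e do [M when e do [M id := e] otherwise [M id := e]] otherwise [M id := e]]]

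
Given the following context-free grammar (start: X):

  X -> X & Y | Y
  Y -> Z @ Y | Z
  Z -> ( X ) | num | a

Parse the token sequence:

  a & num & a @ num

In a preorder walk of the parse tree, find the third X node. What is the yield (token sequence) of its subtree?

a

[X [X [X [Y [Z a]]] & [Y [Z num]]] & [Y [Z a] @ [Y [Z num]]]]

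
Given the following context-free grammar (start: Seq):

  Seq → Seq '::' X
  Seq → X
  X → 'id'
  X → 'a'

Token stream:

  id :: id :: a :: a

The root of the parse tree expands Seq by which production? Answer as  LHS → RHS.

Seq → Seq '::' X

[Seq [Seq [Seq [Seq [X id]] :: [X id]] :: [X a]] :: [X a]]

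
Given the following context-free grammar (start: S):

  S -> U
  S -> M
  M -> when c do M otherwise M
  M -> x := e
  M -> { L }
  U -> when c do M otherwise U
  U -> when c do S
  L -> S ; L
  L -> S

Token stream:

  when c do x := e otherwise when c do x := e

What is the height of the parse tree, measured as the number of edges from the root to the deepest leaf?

[S [U when c do [M x := e] otherwise [U when c do [S [M x := e]]]]]

5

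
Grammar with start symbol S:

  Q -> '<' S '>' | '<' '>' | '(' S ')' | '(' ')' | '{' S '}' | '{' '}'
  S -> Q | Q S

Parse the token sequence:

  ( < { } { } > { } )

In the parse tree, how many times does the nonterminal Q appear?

[S [Q ( [S [Q < [S [Q { }] [S [Q { }]]] >] [S [Q { }]]] )]]

5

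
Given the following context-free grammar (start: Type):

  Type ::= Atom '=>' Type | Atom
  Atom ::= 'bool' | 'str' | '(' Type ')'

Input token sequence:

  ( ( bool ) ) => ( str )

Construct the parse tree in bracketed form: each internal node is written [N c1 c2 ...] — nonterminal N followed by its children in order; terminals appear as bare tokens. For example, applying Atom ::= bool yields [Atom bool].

[Type [Atom ( [Type [Atom ( [Type [Atom bool]] )]] )] => [Type [Atom ( [Type [Atom str]] )]]]

Type
Atom => Type
( Type ) => Type
( Atom ) => Type
( ( Type ) ) => Type
( ( Atom ) ) => Type
( ( bool ) ) => Type
( ( bool ) ) => Atom
( ( bool ) ) => ( Type )
( ( bool ) ) => ( Atom )
( ( bool ) ) => ( str )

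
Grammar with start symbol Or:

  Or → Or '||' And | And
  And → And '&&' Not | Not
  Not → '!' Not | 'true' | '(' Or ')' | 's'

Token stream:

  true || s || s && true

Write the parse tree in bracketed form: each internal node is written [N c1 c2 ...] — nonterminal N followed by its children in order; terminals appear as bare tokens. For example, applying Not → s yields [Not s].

[Or [Or [Or [And [Not true]]] || [And [Not s]]] || [And [And [Not s]] && [Not true]]]

Or
Or || And
Or || And || And
And || And || And
Not || And || And
true || And || And
true || Not || And
true || s || And
true || s || And && Not
true || s || Not && Not
true || s || s && Not
true || s || s && true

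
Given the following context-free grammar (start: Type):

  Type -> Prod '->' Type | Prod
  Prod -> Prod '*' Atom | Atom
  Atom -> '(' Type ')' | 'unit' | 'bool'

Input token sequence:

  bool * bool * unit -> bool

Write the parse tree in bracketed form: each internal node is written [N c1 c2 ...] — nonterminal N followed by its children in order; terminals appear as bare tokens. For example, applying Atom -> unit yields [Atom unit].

Type
Prod -> Type
Prod * Atom -> Type
Prod * Atom * Atom -> Type
Atom * Atom * Atom -> Type
bool * Atom * Atom -> Type
bool * bool * Atom -> Type
bool * bool * unit -> Type
bool * bool * unit -> Prod
bool * bool * unit -> Atom
bool * bool * unit -> bool

[Type [Prod [Prod [Prod [Atom bool]] * [Atom bool]] * [Atom unit]] -> [Type [Prod [Atom bool]]]]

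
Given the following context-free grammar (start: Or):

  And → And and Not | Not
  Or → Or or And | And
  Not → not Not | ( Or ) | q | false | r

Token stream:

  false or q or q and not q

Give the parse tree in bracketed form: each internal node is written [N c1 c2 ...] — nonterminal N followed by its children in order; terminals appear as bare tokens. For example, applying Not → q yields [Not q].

[Or [Or [Or [And [Not false]]] or [And [Not q]]] or [And [And [Not q]] and [Not not [Not q]]]]

Or
Or or And
Or or And or And
And or And or And
Not or And or And
false or And or And
false or Not or And
false or q or And
false or q or And and Not
false or q or Not and Not
false or q or q and Not
false or q or q and not Not
false or q or q and not q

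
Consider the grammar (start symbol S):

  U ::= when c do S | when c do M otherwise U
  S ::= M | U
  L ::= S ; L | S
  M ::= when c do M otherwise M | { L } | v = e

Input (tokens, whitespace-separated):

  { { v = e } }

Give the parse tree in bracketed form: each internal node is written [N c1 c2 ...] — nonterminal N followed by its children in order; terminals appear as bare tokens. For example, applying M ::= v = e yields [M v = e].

S
M
{ L }
{ S }
{ M }
{ { L } }
{ { S } }
{ { M } }
{ { v = e } }

[S [M { [L [S [M { [L [S [M v = e]]] }]]] }]]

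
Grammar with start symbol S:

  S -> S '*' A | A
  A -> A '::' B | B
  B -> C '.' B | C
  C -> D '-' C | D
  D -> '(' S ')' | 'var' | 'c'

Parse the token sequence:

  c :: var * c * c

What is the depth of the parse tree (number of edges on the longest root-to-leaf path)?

[S [S [S [A [A [B [C [D c]]]] :: [B [C [D var]]]]] * [A [B [C [D c]]]]] * [A [B [C [D c]]]]]

8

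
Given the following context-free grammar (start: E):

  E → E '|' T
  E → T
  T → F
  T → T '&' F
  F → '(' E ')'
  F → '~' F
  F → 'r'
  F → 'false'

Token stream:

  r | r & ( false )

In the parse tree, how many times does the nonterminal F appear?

[E [E [T [F r]]] | [T [T [F r]] & [F ( [E [T [F false]]] )]]]

4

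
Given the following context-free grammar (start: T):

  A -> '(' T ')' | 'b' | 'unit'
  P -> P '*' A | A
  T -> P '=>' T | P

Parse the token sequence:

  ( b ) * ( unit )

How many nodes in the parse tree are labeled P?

[T [P [P [A ( [T [P [A b]]] )]] * [A ( [T [P [A unit]]] )]]]

4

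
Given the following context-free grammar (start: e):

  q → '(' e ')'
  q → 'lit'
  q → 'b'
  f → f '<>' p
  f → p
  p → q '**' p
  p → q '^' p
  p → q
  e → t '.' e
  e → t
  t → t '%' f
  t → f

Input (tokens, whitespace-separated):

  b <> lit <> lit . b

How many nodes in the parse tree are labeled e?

2

[e [t [f [f [f [p [q b]]] <> [p [q lit]]] <> [p [q lit]]]] . [e [t [f [p [q b]]]]]]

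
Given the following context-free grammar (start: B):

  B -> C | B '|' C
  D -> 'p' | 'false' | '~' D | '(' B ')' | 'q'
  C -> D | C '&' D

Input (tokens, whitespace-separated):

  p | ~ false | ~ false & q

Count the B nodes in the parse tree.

3

[B [B [B [C [D p]]] | [C [D ~ [D false]]]] | [C [C [D ~ [D false]]] & [D q]]]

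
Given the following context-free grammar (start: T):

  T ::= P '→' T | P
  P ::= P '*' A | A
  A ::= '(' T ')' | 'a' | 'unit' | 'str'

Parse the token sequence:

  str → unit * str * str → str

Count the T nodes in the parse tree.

[T [P [A str]] → [T [P [P [P [A unit]] * [A str]] * [A str]] → [T [P [A str]]]]]

3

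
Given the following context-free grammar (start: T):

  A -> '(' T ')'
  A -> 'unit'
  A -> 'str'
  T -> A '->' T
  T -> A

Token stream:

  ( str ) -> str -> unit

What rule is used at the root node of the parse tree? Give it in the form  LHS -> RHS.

[T [A ( [T [A str]] )] -> [T [A str] -> [T [A unit]]]]

T -> A '->' T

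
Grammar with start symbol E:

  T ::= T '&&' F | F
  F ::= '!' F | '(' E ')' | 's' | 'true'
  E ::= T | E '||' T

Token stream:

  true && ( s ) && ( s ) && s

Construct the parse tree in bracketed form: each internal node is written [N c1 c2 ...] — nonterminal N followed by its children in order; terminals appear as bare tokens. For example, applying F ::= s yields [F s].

E
T
T && F
T && F && F
T && F && F && F
F && F && F && F
true && F && F && F
true && ( E ) && F && F
true && ( T ) && F && F
true && ( F ) && F && F
true && ( s ) && F && F
true && ( s ) && ( E ) && F
true && ( s ) && ( T ) && F
true && ( s ) && ( F ) && F
true && ( s ) && ( s ) && F
true && ( s ) && ( s ) && s

[E [T [T [T [T [F true]] && [F ( [E [T [F s]]] )]] && [F ( [E [T [F s]]] )]] && [F s]]]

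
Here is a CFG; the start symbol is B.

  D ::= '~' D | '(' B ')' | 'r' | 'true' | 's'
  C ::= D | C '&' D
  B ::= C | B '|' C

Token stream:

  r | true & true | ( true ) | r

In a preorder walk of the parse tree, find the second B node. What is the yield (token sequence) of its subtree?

[B [B [B [B [C [D r]]] | [C [C [D true]] & [D true]]] | [C [D ( [B [C [D true]]] )]]] | [C [D r]]]

r | true & true | ( true )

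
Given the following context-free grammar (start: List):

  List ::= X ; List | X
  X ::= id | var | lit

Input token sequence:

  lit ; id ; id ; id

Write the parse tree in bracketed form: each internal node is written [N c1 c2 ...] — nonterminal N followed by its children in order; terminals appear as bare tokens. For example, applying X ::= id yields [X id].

[List [X lit] ; [List [X id] ; [List [X id] ; [List [X id]]]]]

List
X ; List
lit ; List
lit ; X ; List
lit ; id ; List
lit ; id ; X ; List
lit ; id ; id ; List
lit ; id ; id ; X
lit ; id ; id ; id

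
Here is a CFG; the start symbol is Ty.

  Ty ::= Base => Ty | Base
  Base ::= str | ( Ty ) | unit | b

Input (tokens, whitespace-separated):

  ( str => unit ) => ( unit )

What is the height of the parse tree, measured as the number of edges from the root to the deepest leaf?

[Ty [Base ( [Ty [Base str] => [Ty [Base unit]]] )] => [Ty [Base ( [Ty [Base unit]] )]]]

5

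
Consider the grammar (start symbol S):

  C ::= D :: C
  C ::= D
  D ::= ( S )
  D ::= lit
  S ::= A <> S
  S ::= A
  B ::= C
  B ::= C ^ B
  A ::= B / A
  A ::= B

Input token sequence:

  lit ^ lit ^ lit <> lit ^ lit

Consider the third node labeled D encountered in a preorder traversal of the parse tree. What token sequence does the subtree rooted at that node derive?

[S [A [B [C [D lit]] ^ [B [C [D lit]] ^ [B [C [D lit]]]]]] <> [S [A [B [C [D lit]] ^ [B [C [D lit]]]]]]]

lit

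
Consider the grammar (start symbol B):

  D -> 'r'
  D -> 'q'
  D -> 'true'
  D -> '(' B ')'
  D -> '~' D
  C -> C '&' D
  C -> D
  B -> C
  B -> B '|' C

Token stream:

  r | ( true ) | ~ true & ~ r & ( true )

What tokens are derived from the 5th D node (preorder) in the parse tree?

true

[B [B [B [C [D r]]] | [C [D ( [B [C [D true]]] )]]] | [C [C [C [D ~ [D true]]] & [D ~ [D r]]] & [D ( [B [C [D true]]] )]]]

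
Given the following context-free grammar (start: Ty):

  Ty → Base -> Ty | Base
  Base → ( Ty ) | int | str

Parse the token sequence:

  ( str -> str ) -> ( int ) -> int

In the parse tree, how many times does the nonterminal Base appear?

[Ty [Base ( [Ty [Base str] -> [Ty [Base str]]] )] -> [Ty [Base ( [Ty [Base int]] )] -> [Ty [Base int]]]]

6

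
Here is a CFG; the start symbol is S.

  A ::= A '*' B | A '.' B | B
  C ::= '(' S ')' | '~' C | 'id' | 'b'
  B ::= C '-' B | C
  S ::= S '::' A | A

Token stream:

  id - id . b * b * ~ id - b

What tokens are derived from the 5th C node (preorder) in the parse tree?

[S [A [A [A [A [B [C id] - [B [C id]]]] . [B [C b]]] * [B [C b]]] * [B [C ~ [C id]] - [B [C b]]]]]

~ id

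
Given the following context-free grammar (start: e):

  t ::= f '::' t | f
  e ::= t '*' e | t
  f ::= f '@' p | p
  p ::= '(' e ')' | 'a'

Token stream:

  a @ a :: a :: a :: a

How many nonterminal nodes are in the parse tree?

15

[e [t [f [f [p a]] @ [p a]] :: [t [f [p a]] :: [t [f [p a]] :: [t [f [p a]]]]]]]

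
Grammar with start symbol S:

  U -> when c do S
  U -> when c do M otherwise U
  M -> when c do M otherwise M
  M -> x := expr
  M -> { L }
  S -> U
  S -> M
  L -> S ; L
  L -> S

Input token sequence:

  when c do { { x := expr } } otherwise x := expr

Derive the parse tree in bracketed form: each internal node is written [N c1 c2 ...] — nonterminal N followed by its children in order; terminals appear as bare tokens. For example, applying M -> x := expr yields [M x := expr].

S
M
when c do M otherwise M
when c do { L } otherwise M
when c do { S } otherwise M
when c do { M } otherwise M
when c do { { L } } otherwise M
when c do { { S } } otherwise M
when c do { { M } } otherwise M
when c do { { x := expr } } otherwise M
when c do { { x := expr } } otherwise x := expr

[S [M when c do [M { [L [S [M { [L [S [M x := expr]]] }]]] }] otherwise [M x := expr]]]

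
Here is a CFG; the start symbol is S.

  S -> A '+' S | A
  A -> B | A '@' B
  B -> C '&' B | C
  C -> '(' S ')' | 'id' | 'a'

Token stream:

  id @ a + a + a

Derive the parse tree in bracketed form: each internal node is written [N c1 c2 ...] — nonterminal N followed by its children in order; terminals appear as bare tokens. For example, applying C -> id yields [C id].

S
A + S
A @ B + S
B @ B + S
C @ B + S
id @ B + S
id @ C + S
id @ a + S
id @ a + A + S
id @ a + B + S
id @ a + C + S
id @ a + a + S
id @ a + a + A
id @ a + a + B
id @ a + a + C
id @ a + a + a

[S [A [A [B [C id]]] @ [B [C a]]] + [S [A [B [C a]]] + [S [A [B [C a]]]]]]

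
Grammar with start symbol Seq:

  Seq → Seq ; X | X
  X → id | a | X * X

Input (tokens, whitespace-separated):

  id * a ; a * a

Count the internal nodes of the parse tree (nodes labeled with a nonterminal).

[Seq [Seq [X [X id] * [X a]]] ; [X [X a] * [X a]]]

8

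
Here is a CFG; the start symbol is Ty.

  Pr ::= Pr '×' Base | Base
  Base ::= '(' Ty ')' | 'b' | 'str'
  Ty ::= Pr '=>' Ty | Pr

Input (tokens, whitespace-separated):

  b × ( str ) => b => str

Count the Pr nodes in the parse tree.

5

[Ty [Pr [Pr [Base b]] × [Base ( [Ty [Pr [Base str]]] )]] => [Ty [Pr [Base b]] => [Ty [Pr [Base str]]]]]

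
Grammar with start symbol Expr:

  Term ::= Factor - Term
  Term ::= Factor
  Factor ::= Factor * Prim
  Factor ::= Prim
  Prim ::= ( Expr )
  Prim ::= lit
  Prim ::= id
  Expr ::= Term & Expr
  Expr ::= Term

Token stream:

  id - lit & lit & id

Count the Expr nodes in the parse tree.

[Expr [Term [Factor [Prim id]] - [Term [Factor [Prim lit]]]] & [Expr [Term [Factor [Prim lit]]] & [Expr [Term [Factor [Prim id]]]]]]

3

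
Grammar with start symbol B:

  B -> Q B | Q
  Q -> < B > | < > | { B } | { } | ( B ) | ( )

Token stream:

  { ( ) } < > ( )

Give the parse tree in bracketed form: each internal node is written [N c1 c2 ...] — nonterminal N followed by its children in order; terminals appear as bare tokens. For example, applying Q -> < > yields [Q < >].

[B [Q { [B [Q ( )]] }] [B [Q < >] [B [Q ( )]]]]

B
Q B
{ B } B
{ Q } B
{ ( ) } B
{ ( ) } Q B
{ ( ) } < > B
{ ( ) } < > Q
{ ( ) } < > ( )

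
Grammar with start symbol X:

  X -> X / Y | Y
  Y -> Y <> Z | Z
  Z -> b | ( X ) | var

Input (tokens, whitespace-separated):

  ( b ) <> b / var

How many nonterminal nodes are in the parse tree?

[X [X [Y [Y [Z ( [X [Y [Z b]]] )]] <> [Z b]]] / [Y [Z var]]]

11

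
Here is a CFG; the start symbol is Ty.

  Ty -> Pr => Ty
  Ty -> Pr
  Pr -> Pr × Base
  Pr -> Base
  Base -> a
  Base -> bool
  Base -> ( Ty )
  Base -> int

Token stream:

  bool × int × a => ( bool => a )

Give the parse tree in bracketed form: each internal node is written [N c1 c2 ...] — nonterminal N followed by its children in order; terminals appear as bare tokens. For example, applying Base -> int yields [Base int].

[Ty [Pr [Pr [Pr [Base bool]] × [Base int]] × [Base a]] => [Ty [Pr [Base ( [Ty [Pr [Base bool]] => [Ty [Pr [Base a]]]] )]]]]

Ty
Pr => Ty
Pr × Base => Ty
Pr × Base × Base => Ty
Base × Base × Base => Ty
bool × Base × Base => Ty
bool × int × Base => Ty
bool × int × a => Ty
bool × int × a => Pr
bool × int × a => Base
bool × int × a => ( Ty )
bool × int × a => ( Pr => Ty )
bool × int × a => ( Base => Ty )
bool × int × a => ( bool => Ty )
bool × int × a => ( bool => Pr )
bool × int × a => ( bool => Base )
bool × int × a => ( bool => a )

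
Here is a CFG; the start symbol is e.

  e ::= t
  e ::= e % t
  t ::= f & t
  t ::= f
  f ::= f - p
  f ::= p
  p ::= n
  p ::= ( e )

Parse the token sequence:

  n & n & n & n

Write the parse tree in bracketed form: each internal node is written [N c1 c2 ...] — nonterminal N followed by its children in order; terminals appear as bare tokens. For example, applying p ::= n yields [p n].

e
t
f & t
p & t
n & t
n & f & t
n & p & t
n & n & t
n & n & f & t
n & n & p & t
n & n & n & t
n & n & n & f
n & n & n & p
n & n & n & n

[e [t [f [p n]] & [t [f [p n]] & [t [f [p n]] & [t [f [p n]]]]]]]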